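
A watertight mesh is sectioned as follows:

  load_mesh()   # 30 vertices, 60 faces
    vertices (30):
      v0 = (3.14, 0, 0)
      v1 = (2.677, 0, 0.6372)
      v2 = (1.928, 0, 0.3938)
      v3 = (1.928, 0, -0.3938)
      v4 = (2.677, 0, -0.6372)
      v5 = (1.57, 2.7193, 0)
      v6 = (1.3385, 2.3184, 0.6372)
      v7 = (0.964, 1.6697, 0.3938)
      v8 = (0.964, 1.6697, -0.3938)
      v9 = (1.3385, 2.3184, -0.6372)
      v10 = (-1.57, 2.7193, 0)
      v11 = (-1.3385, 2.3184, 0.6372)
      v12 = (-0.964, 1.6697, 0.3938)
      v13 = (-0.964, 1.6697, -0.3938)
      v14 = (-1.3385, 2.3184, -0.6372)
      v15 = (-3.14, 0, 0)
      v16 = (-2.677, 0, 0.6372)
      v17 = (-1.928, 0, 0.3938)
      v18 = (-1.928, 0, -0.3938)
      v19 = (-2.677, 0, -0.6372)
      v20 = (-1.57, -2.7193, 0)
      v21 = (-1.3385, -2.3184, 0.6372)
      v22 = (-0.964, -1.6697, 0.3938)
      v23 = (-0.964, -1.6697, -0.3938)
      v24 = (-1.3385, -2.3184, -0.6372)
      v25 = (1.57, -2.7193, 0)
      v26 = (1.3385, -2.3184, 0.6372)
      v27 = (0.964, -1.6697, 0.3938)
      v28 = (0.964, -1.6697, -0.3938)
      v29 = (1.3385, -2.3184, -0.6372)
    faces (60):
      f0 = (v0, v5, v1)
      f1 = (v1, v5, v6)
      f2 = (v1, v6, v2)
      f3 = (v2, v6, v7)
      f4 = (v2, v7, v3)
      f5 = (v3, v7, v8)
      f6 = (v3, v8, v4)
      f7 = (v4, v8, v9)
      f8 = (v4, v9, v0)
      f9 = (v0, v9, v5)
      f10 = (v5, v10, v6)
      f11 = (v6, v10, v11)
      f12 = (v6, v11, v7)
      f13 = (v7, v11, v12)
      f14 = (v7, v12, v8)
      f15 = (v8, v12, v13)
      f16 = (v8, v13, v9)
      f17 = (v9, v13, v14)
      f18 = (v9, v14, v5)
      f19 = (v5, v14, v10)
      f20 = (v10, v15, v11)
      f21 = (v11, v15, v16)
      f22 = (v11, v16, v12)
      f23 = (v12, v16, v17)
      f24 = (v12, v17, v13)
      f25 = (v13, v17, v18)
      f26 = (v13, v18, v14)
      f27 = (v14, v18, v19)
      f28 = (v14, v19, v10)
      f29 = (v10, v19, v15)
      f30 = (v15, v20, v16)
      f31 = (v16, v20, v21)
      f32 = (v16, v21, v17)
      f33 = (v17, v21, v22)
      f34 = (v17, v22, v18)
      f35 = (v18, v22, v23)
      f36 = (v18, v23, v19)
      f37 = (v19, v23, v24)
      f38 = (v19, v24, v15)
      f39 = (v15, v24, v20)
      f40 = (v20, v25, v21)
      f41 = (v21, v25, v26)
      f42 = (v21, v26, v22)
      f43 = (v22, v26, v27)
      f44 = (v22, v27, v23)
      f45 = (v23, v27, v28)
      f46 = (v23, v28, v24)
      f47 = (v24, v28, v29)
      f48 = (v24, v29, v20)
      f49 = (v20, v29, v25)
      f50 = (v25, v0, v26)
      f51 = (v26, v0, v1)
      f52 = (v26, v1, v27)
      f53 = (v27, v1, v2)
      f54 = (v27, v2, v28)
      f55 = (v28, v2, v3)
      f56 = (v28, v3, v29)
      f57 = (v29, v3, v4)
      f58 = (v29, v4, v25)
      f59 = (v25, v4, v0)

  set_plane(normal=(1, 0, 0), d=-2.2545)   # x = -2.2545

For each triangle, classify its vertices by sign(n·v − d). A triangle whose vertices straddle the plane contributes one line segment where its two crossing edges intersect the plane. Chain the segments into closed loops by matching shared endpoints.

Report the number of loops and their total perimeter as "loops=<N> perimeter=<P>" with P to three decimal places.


loops=1 perimeter=7.075

Straddling triangles (14 of 60):
  (v10,v15,v11) [+-+] → (-2.2545, 1.53372, 0)–(-2.2545, 1.13957, 0.313206)  len=0.5034
  (v11,v15,v16) [+--] → (-2.2545, 1.13957, 0.313206)–(-2.2545, 0.731807, 0.6372)  len=0.5208
  (v11,v16,v12) [+-+] → (-2.2545, 0.731807, 0.6372)–(-2.2545, 0.41182, 0.577167)  len=0.3256
  (v12,v16,v17) [+-+] → (-2.2545, 0.41182, 0.577167)–(-2.2545, 0, 0.499902)  len=0.4190
  (v14,v18,v19) [++-] → (-2.2545, 0, -0.499902)–(-2.2545, 0.731807, -0.6372)  len=0.7446
  (v14,v19,v10) [+-+] → (-2.2545, 0.731807, -0.6372)–(-2.2545, 1.03785, -0.394005)  len=0.3909
  (v10,v19,v15) [+--] → (-2.2545, 1.03785, -0.394005)–(-2.2545, 1.53372, 0)  len=0.6333
  (v15,v20,v16) [-+-] → (-2.2545, -1.53372, 0)–(-2.2545, -1.03785, 0.394005)  len=0.6333
  (v16,v20,v21) [-++] → (-2.2545, -1.03785, 0.394005)–(-2.2545, -0.731807, 0.6372)  len=0.3909
  (v16,v21,v17) [-++] → (-2.2545, -0.731807, 0.6372)–(-2.2545, 0, 0.499902)  len=0.7446
  (v18,v23,v19) [++-] → (-2.2545, -0.41182, -0.577167)–(-2.2545, 0, -0.499902)  len=0.4190
  (v19,v23,v24) [-++] → (-2.2545, -0.41182, -0.577167)–(-2.2545, -0.731807, -0.6372)  len=0.3256
  (v19,v24,v15) [-+-] → (-2.2545, -0.731807, -0.6372)–(-2.2545, -1.13957, -0.313206)  len=0.5208
  (v15,v24,v20) [-++] → (-2.2545, -1.13957, -0.313206)–(-2.2545, -1.53372, 0)  len=0.5034

Chained into 1 loop(s):
  loop 1: 14 segments, perimeter = 7.0753
Total perimeter = 7.075


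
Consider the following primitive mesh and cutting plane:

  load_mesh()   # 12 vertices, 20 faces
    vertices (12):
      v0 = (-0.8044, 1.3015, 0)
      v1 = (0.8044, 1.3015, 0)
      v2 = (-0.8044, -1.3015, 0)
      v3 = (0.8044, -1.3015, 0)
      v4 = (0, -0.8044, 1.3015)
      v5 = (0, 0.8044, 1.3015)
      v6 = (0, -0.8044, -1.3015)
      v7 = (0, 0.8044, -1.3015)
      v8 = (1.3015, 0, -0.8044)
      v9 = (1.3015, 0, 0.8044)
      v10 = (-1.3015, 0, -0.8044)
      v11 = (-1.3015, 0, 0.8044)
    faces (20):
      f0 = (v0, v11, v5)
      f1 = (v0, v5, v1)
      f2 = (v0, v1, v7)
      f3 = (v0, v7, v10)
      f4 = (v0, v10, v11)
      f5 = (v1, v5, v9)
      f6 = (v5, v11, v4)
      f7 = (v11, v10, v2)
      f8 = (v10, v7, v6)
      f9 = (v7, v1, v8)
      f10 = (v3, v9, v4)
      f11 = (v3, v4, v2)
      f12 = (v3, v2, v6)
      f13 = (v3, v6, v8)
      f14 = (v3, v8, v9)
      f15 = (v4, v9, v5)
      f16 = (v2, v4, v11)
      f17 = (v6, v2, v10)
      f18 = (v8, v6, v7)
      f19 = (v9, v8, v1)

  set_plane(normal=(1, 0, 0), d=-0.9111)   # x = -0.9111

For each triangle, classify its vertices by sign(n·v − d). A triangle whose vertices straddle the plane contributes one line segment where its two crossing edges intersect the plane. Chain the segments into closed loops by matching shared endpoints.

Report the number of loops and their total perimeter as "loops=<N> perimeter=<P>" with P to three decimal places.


Straddling triangles (8 of 20):
  (v0,v11,v5) [+-+] → (-0.9111, 1.02214, 0.17266)–(-0.9111, 0.241289, 0.953511)  len=1.1043
  (v0,v7,v10) [++-] → (-0.9111, 0.241289, -0.953511)–(-0.9111, 1.02214, -0.17266)  len=1.1043
  (v0,v10,v11) [+--] → (-0.9111, 1.02214, -0.17266)–(-0.9111, 1.02214, 0.17266)  len=0.3453
  (v5,v11,v4) [+-+] → (-0.9111, 0.241289, 0.953511)–(-0.9111, -0.241289, 0.953511)  len=0.4826
  (v11,v10,v2) [--+] → (-0.9111, -1.02214, -0.17266)–(-0.9111, -1.02214, 0.17266)  len=0.3453
  (v10,v7,v6) [-++] → (-0.9111, 0.241289, -0.953511)–(-0.9111, -0.241289, -0.953511)  len=0.4826
  (v2,v4,v11) [++-] → (-0.9111, -0.241289, 0.953511)–(-0.9111, -1.02214, 0.17266)  len=1.1043
  (v6,v2,v10) [++-] → (-0.9111, -1.02214, -0.17266)–(-0.9111, -0.241289, -0.953511)  len=1.1043

Chained into 1 loop(s):
  loop 1: 8 segments, perimeter = 6.0730
Total perimeter = 6.073

loops=1 perimeter=6.073


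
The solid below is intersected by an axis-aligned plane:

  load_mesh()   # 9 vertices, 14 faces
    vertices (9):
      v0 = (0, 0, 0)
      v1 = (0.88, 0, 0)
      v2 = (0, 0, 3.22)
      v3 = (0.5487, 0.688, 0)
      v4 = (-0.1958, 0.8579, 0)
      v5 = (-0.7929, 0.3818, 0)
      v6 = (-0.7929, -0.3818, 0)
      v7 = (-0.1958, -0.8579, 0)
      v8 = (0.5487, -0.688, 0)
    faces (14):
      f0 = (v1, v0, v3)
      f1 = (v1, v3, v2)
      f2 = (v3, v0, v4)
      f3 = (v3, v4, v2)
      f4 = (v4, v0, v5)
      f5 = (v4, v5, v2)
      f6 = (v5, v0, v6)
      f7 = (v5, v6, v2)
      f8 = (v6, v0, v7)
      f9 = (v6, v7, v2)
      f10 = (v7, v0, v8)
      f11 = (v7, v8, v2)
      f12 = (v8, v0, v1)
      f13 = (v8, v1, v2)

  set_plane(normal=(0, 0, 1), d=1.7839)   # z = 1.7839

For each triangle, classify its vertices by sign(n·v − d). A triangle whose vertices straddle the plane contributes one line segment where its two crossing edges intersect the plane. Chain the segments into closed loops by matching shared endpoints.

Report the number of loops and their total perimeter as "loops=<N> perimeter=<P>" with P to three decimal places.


Straddling triangles (7 of 14):
  (v1,v3,v2) [--+] → (0.244717, 0.306844, 1.7839)–(0.392475, 0, 1.7839)  len=0.3406
  (v3,v4,v2) [--+] → (-0.0873256, 0.382618, 1.7839)–(0.244717, 0.306844, 1.7839)  len=0.3406
  (v4,v5,v2) [--+] → (-0.353628, 0.17028, 1.7839)–(-0.0873256, 0.382618, 1.7839)  len=0.3406
  (v5,v6,v2) [--+] → (-0.353628, -0.17028, 1.7839)–(-0.353628, 0.17028, 1.7839)  len=0.3406
  (v6,v7,v2) [--+] → (-0.0873256, -0.382618, 1.7839)–(-0.353628, -0.17028, 1.7839)  len=0.3406
  (v7,v8,v2) [--+] → (0.244717, -0.306844, 1.7839)–(-0.0873256, -0.382618, 1.7839)  len=0.3406
  (v8,v1,v2) [--+] → (0.392475, 0, 1.7839)–(0.244717, -0.306844, 1.7839)  len=0.3406

Chained into 1 loop(s):
  loop 1: 7 segments, perimeter = 2.3840
Total perimeter = 2.384

loops=1 perimeter=2.384


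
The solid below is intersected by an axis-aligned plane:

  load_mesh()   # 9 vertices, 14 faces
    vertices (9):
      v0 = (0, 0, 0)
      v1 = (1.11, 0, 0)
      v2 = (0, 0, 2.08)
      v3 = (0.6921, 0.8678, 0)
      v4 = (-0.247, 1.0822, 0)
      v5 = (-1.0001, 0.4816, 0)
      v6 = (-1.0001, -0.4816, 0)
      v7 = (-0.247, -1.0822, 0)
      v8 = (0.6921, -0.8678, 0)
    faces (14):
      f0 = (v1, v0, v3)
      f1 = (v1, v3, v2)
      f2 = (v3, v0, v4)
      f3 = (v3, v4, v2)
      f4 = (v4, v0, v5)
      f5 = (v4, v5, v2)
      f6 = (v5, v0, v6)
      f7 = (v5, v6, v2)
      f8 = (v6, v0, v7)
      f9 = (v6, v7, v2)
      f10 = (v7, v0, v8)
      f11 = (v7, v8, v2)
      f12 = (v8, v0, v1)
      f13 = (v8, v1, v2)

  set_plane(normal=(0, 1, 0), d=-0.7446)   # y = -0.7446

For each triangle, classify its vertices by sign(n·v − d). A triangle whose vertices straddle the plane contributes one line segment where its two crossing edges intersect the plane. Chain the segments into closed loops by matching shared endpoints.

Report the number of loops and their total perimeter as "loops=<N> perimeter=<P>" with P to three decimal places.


Straddling triangles (6 of 14):
  (v6,v0,v7) [++-] → (-0.169947, -0.7446, 0)–(-0.670321, -0.7446, 0)  len=0.5004
  (v6,v7,v2) [+-+] → (-0.670321, -0.7446, 0)–(-0.169947, -0.7446, 0.648871)  len=0.8194
  (v7,v0,v8) [-+-] → (-0.169947, -0.7446, 0)–(0.593844, -0.7446, 0)  len=0.7638
  (v7,v8,v2) [--+] → (0.593844, -0.7446, 0.295294)–(-0.169947, -0.7446, 0.648871)  len=0.8417
  (v8,v0,v1) [-++] → (0.593844, -0.7446, 0)–(0.751429, -0.7446, 0)  len=0.1576
  (v8,v1,v2) [-++] → (0.751429, -0.7446, 0)–(0.593844, -0.7446, 0.295294)  len=0.3347

Chained into 1 loop(s):
  loop 1: 6 segments, perimeter = 3.4175
Total perimeter = 3.418

loops=1 perimeter=3.418


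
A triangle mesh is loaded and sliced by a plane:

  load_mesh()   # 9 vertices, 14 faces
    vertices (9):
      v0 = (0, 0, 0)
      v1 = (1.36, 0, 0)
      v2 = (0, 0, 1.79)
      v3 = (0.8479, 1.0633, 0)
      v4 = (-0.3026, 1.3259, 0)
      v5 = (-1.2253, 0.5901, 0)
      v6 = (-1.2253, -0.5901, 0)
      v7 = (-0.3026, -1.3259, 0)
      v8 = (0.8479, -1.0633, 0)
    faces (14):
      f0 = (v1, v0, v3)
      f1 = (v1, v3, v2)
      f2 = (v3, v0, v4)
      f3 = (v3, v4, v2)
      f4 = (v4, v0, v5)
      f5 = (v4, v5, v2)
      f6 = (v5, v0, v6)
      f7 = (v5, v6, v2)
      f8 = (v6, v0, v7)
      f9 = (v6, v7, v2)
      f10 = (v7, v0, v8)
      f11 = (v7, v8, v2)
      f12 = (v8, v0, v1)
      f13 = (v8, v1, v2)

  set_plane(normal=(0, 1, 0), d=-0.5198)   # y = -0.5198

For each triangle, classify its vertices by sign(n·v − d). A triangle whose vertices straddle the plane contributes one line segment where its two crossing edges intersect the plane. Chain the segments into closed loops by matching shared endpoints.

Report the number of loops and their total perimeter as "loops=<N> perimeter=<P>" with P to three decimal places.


loops=1 perimeter=5.603

Straddling triangles (8 of 14):
  (v5,v0,v6) [++-] → (-1.07933, -0.5198, 0)–(-1.2253, -0.5198, 0)  len=0.1460
  (v5,v6,v2) [+-+] → (-1.2253, -0.5198, 0)–(-1.07933, -0.5198, 0.213247)  len=0.2584
  (v6,v0,v7) [-+-] → (-1.07933, -0.5198, 0)–(-0.11863, -0.5198, 0)  len=0.9607
  (v6,v7,v2) [--+] → (-0.11863, -0.5198, 1.08826)–(-1.07933, -0.5198, 0.213247)  len=1.2995
  (v7,v0,v8) [-+-] → (-0.11863, -0.5198, 0)–(0.414501, -0.5198, 0)  len=0.5331
  (v7,v8,v2) [--+] → (0.414501, -0.5198, 0.914949)–(-0.11863, -0.5198, 1.08826)  len=0.5606
  (v8,v0,v1) [-++] → (0.414501, -0.5198, 0)–(1.10966, -0.5198, 0)  len=0.6952
  (v8,v1,v2) [-++] → (1.10966, -0.5198, 0)–(0.414501, -0.5198, 0.914949)  len=1.1491

Chained into 1 loop(s):
  loop 1: 8 segments, perimeter = 5.6025
Total perimeter = 5.603


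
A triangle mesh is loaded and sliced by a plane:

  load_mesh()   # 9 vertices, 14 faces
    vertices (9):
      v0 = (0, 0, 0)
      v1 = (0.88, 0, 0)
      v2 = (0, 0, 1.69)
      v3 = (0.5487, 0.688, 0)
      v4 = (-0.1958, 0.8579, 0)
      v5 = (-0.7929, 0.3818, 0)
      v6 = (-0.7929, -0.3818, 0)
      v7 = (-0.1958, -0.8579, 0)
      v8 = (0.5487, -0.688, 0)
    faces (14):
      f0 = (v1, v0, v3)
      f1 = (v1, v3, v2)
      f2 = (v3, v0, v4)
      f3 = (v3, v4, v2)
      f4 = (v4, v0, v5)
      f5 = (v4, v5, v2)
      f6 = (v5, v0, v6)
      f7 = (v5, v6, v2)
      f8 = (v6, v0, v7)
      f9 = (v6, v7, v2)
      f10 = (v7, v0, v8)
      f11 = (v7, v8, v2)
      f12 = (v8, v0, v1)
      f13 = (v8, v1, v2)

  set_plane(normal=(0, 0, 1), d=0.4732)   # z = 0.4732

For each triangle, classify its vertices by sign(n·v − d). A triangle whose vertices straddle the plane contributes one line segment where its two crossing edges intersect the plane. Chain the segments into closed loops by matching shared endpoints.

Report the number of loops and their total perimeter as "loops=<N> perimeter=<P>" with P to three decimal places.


loops=1 perimeter=3.849

Straddling triangles (7 of 14):
  (v1,v3,v2) [--+] → (0.395064, 0.49536, 0.4732)–(0.6336, 0, 0.4732)  len=0.5498
  (v3,v4,v2) [--+] → (-0.140976, 0.617688, 0.4732)–(0.395064, 0.49536, 0.4732)  len=0.5498
  (v4,v5,v2) [--+] → (-0.570888, 0.274896, 0.4732)–(-0.140976, 0.617688, 0.4732)  len=0.5498
  (v5,v6,v2) [--+] → (-0.570888, -0.274896, 0.4732)–(-0.570888, 0.274896, 0.4732)  len=0.5498
  (v6,v7,v2) [--+] → (-0.140976, -0.617688, 0.4732)–(-0.570888, -0.274896, 0.4732)  len=0.5498
  (v7,v8,v2) [--+] → (0.395064, -0.49536, 0.4732)–(-0.140976, -0.617688, 0.4732)  len=0.5498
  (v8,v1,v2) [--+] → (0.6336, 0, 0.4732)–(0.395064, -0.49536, 0.4732)  len=0.5498

Chained into 1 loop(s):
  loop 1: 7 segments, perimeter = 3.8487
Total perimeter = 3.849


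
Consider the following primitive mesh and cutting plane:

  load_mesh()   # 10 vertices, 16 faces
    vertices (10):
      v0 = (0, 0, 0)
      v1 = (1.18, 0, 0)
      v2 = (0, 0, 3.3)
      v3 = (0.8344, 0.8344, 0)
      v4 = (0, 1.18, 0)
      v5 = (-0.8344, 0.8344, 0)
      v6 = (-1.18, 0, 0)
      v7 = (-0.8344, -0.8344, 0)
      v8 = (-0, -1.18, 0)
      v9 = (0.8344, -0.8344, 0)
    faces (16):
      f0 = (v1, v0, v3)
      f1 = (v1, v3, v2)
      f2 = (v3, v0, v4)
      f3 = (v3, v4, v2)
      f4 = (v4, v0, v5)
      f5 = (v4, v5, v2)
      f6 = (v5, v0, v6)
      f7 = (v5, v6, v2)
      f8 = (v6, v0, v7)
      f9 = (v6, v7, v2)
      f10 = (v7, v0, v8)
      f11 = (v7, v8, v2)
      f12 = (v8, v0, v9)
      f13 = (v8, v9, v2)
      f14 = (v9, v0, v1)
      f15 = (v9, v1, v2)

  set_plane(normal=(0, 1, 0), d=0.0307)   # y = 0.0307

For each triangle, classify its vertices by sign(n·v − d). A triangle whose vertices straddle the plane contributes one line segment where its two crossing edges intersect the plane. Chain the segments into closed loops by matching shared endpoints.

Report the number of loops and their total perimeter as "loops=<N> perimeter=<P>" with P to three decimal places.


loops=1 perimeter=9.180

Straddling triangles (8 of 16):
  (v1,v0,v3) [--+] → (0.0307, 0.0307, 0)–(1.16728, 0.0307, 0)  len=1.1366
  (v1,v3,v2) [-+-] → (1.16728, 0.0307, 0)–(0.0307, 0.0307, 3.17858)  len=3.3757
  (v3,v0,v4) [+-+] → (0.0307, 0.0307, 0)–(0, 0.0307, 0)  len=0.0307
  (v3,v4,v2) [++-] → (0, 0.0307, 3.21414)–(0.0307, 0.0307, 3.17858)  len=0.0470
  (v4,v0,v5) [+-+] → (0, 0.0307, 0)–(-0.0307, 0.0307, 0)  len=0.0307
  (v4,v5,v2) [++-] → (-0.0307, 0.0307, 3.17858)–(0, 0.0307, 3.21414)  len=0.0470
  (v5,v0,v6) [+--] → (-0.0307, 0.0307, 0)–(-1.16728, 0.0307, 0)  len=1.1366
  (v5,v6,v2) [+--] → (-1.16728, 0.0307, 0)–(-0.0307, 0.0307, 3.17858)  len=3.3757

Chained into 1 loop(s):
  loop 1: 8 segments, perimeter = 9.1799
Total perimeter = 9.180


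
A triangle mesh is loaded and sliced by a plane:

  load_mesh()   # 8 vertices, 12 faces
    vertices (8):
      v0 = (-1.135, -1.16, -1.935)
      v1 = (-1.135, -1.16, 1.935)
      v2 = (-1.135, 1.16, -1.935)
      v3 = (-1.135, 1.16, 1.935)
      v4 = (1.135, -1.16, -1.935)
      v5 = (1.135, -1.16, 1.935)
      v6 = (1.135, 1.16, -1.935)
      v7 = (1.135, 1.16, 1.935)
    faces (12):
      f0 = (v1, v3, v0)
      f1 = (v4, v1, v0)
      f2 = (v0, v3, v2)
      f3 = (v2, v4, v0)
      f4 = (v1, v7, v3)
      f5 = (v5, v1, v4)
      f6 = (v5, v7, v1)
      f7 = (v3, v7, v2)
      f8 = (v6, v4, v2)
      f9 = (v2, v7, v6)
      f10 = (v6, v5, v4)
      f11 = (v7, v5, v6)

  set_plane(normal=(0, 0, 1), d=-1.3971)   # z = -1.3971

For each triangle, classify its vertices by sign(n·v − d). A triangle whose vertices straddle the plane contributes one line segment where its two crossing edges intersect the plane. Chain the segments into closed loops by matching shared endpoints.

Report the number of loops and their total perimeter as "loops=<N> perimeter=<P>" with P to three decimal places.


Straddling triangles (8 of 12):
  (v1,v3,v0) [++-] → (-1.135, -0.837538, -1.3971)–(-1.135, -1.16, -1.3971)  len=0.3225
  (v4,v1,v0) [-+-] → (0.819488, -1.16, -1.3971)–(-1.135, -1.16, -1.3971)  len=1.9545
  (v0,v3,v2) [-+-] → (-1.135, -0.837538, -1.3971)–(-1.135, 1.16, -1.3971)  len=1.9975
  (v5,v1,v4) [++-] → (0.819488, -1.16, -1.3971)–(1.135, -1.16, -1.3971)  len=0.3155
  (v3,v7,v2) [++-] → (-0.819488, 1.16, -1.3971)–(-1.135, 1.16, -1.3971)  len=0.3155
  (v2,v7,v6) [-+-] → (-0.819488, 1.16, -1.3971)–(1.135, 1.16, -1.3971)  len=1.9545
  (v6,v5,v4) [-+-] → (1.135, 0.837538, -1.3971)–(1.135, -1.16, -1.3971)  len=1.9975
  (v7,v5,v6) [++-] → (1.135, 0.837538, -1.3971)–(1.135, 1.16, -1.3971)  len=0.3225

Chained into 1 loop(s):
  loop 1: 8 segments, perimeter = 9.1800
Total perimeter = 9.180

loops=1 perimeter=9.180


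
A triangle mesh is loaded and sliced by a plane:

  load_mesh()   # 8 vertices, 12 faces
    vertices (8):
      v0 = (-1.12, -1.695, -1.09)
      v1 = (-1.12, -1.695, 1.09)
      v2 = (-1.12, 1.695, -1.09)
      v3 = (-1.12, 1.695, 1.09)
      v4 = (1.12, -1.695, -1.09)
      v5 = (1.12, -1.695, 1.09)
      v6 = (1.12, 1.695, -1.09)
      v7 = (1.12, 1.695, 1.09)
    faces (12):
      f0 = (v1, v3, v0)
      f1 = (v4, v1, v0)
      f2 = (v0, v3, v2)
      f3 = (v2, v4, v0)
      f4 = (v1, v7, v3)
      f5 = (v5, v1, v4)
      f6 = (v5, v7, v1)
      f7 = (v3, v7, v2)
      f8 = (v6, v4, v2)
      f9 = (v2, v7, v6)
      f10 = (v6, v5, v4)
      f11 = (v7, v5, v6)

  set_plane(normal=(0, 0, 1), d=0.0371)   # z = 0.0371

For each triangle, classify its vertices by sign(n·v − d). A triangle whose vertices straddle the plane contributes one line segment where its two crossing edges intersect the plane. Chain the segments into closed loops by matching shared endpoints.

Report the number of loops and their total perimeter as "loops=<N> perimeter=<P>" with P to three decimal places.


loops=1 perimeter=11.260

Straddling triangles (8 of 12):
  (v1,v3,v0) [++-] → (-1.12, 0.0576922, 0.0371)–(-1.12, -1.695, 0.0371)  len=1.7527
  (v4,v1,v0) [-+-] → (-0.0381211, -1.695, 0.0371)–(-1.12, -1.695, 0.0371)  len=1.0819
  (v0,v3,v2) [-+-] → (-1.12, 0.0576922, 0.0371)–(-1.12, 1.695, 0.0371)  len=1.6373
  (v5,v1,v4) [++-] → (-0.0381211, -1.695, 0.0371)–(1.12, -1.695, 0.0371)  len=1.1581
  (v3,v7,v2) [++-] → (0.0381211, 1.695, 0.0371)–(-1.12, 1.695, 0.0371)  len=1.1581
  (v2,v7,v6) [-+-] → (0.0381211, 1.695, 0.0371)–(1.12, 1.695, 0.0371)  len=1.0819
  (v6,v5,v4) [-+-] → (1.12, -0.0576922, 0.0371)–(1.12, -1.695, 0.0371)  len=1.6373
  (v7,v5,v6) [++-] → (1.12, -0.0576922, 0.0371)–(1.12, 1.695, 0.0371)  len=1.7527

Chained into 1 loop(s):
  loop 1: 8 segments, perimeter = 11.2600
Total perimeter = 11.260


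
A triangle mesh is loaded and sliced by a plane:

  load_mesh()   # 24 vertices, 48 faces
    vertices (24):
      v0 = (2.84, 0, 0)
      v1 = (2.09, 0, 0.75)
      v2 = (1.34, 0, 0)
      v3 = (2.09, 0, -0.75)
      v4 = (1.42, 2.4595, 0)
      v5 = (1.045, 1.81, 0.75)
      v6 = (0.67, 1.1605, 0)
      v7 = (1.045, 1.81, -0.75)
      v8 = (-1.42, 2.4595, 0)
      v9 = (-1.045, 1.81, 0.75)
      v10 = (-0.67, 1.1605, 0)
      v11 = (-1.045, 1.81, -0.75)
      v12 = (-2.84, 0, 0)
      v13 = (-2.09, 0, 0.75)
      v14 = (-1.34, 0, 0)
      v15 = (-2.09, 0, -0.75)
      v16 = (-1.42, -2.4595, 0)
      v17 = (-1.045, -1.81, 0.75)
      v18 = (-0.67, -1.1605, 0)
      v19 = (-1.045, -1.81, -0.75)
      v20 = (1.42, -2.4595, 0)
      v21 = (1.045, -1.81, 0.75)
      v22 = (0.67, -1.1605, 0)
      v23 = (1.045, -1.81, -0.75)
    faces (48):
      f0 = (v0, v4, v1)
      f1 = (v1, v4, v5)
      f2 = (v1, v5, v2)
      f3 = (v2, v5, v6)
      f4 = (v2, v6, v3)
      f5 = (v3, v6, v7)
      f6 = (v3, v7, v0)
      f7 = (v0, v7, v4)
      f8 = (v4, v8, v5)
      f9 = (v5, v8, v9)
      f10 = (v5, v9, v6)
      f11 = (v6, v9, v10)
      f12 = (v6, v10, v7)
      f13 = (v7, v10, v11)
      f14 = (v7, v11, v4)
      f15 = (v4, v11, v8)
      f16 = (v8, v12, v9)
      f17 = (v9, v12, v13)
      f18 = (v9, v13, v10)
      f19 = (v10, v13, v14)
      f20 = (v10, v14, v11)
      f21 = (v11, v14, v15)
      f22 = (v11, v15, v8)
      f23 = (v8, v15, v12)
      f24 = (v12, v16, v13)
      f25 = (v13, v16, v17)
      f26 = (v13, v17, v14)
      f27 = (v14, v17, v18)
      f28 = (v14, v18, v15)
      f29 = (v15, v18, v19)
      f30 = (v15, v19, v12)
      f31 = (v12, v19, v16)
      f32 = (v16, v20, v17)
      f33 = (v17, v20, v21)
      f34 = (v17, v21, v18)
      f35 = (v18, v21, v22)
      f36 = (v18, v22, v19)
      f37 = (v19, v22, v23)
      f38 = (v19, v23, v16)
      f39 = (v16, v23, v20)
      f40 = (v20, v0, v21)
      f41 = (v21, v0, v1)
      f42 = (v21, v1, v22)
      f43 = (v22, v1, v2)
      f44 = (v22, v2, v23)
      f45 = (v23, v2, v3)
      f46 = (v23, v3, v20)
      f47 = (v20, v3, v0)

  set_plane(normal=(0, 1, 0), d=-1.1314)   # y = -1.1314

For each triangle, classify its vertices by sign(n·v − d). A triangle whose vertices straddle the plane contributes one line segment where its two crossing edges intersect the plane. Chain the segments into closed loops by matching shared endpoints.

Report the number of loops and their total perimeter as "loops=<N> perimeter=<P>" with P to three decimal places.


loops=2 perimeter=8.485

Straddling triangles (16 of 48):
  (v12,v16,v13) [+-+] → (-2.18678, -1.1314, 0)–(-1.78179, -1.1314, 0.404991)  len=0.5727
  (v13,v16,v17) [+--] → (-1.78179, -1.1314, 0.404991)–(-1.43679, -1.1314, 0.75)  len=0.4879
  (v13,v17,v14) [+-+] → (-1.43679, -1.1314, 0.75)–(-1.1556, -1.1314, 0.468812)  len=0.3977
  (v14,v17,v18) [+--] → (-1.1556, -1.1314, 0.468812)–(-0.686801, -1.1314, 0)  len=0.6630
  (v14,v18,v15) [+-+] → (-0.686801, -1.1314, 0)–(-0.705607, -1.1314, -0.0188065)  len=0.0266
  (v15,v18,v19) [+--] → (-0.705607, -1.1314, -0.0188065)–(-1.43679, -1.1314, -0.75)  len=1.0341
  (v15,v19,v12) [+-+] → (-1.43679, -1.1314, -0.75)–(-1.71798, -1.1314, -0.468812)  len=0.3977
  (v12,v19,v16) [+--] → (-1.71798, -1.1314, -0.468812)–(-2.18678, -1.1314, 0)  len=0.6630
  (v20,v0,v21) [-+-] → (2.18678, -1.1314, 0)–(1.71798, -1.1314, 0.468812)  len=0.6630
  (v21,v0,v1) [-++] → (1.71798, -1.1314, 0.468812)–(1.43679, -1.1314, 0.75)  len=0.3977
  (v21,v1,v22) [-+-] → (1.43679, -1.1314, 0.75)–(0.705607, -1.1314, 0.0188065)  len=1.0341
  (v22,v1,v2) [-++] → (0.705607, -1.1314, 0.0188065)–(0.686801, -1.1314, 0)  len=0.0266
  (v22,v2,v23) [-+-] → (0.686801, -1.1314, 0)–(1.1556, -1.1314, -0.468812)  len=0.6630
  (v23,v2,v3) [-++] → (1.1556, -1.1314, -0.468812)–(1.43679, -1.1314, -0.75)  len=0.3977
  (v23,v3,v20) [-+-] → (1.43679, -1.1314, -0.75)–(1.78179, -1.1314, -0.404991)  len=0.4879
  (v20,v3,v0) [-++] → (1.78179, -1.1314, -0.404991)–(2.18678, -1.1314, 0)  len=0.5727

Chained into 2 loop(s):
  loop 1: 8 segments, perimeter = 4.2426
  loop 2: 8 segments, perimeter = 4.2426
Total perimeter = 8.485


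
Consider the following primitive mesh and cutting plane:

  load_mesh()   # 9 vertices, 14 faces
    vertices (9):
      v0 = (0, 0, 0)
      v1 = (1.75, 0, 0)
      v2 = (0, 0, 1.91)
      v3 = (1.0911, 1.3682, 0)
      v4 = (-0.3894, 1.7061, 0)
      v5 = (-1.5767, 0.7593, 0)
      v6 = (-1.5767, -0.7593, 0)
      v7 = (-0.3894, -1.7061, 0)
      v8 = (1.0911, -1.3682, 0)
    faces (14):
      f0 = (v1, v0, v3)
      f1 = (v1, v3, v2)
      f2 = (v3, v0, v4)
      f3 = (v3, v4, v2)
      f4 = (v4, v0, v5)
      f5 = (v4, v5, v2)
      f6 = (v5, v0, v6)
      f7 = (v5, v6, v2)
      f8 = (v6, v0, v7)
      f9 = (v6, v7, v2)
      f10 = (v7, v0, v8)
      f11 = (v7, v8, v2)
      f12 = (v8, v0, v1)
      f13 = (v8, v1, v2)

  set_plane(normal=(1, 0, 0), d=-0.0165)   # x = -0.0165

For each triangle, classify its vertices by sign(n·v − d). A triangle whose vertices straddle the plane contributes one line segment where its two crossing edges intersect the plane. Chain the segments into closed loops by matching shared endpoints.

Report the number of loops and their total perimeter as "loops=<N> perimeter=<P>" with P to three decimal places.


Straddling triangles (10 of 14):
  (v3,v0,v4) [++-] → (-0.0165, 0.0722924, 0)–(-0.0165, 1.62099, 0)  len=1.5487
  (v3,v4,v2) [+-+] → (-0.0165, 1.62099, 0)–(-0.0165, 0.0722924, 1.82907)  len=2.3967
  (v4,v0,v5) [-+-] → (-0.0165, 0.0722924, 0)–(-0.0165, 0.00794599, 0)  len=0.0643
  (v4,v5,v2) [--+] → (-0.0165, 0.00794599, 1.89001)–(-0.0165, 0.0722924, 1.82907)  len=0.0886
  (v5,v0,v6) [-+-] → (-0.0165, 0.00794599, 0)–(-0.0165, -0.00794599, 0)  len=0.0159
  (v5,v6,v2) [--+] → (-0.0165, -0.00794599, 1.89001)–(-0.0165, 0.00794599, 1.89001)  len=0.0159
  (v6,v0,v7) [-+-] → (-0.0165, -0.00794599, 0)–(-0.0165, -0.0722924, 0)  len=0.0643
  (v6,v7,v2) [--+] → (-0.0165, -0.0722924, 1.82907)–(-0.0165, -0.00794599, 1.89001)  len=0.0886
  (v7,v0,v8) [-++] → (-0.0165, -0.0722924, 0)–(-0.0165, -1.62099, 0)  len=1.5487
  (v7,v8,v2) [-++] → (-0.0165, -1.62099, 0)–(-0.0165, -0.0722924, 1.82907)  len=2.3967

Chained into 1 loop(s):
  loop 1: 10 segments, perimeter = 8.2284
Total perimeter = 8.228

loops=1 perimeter=8.228


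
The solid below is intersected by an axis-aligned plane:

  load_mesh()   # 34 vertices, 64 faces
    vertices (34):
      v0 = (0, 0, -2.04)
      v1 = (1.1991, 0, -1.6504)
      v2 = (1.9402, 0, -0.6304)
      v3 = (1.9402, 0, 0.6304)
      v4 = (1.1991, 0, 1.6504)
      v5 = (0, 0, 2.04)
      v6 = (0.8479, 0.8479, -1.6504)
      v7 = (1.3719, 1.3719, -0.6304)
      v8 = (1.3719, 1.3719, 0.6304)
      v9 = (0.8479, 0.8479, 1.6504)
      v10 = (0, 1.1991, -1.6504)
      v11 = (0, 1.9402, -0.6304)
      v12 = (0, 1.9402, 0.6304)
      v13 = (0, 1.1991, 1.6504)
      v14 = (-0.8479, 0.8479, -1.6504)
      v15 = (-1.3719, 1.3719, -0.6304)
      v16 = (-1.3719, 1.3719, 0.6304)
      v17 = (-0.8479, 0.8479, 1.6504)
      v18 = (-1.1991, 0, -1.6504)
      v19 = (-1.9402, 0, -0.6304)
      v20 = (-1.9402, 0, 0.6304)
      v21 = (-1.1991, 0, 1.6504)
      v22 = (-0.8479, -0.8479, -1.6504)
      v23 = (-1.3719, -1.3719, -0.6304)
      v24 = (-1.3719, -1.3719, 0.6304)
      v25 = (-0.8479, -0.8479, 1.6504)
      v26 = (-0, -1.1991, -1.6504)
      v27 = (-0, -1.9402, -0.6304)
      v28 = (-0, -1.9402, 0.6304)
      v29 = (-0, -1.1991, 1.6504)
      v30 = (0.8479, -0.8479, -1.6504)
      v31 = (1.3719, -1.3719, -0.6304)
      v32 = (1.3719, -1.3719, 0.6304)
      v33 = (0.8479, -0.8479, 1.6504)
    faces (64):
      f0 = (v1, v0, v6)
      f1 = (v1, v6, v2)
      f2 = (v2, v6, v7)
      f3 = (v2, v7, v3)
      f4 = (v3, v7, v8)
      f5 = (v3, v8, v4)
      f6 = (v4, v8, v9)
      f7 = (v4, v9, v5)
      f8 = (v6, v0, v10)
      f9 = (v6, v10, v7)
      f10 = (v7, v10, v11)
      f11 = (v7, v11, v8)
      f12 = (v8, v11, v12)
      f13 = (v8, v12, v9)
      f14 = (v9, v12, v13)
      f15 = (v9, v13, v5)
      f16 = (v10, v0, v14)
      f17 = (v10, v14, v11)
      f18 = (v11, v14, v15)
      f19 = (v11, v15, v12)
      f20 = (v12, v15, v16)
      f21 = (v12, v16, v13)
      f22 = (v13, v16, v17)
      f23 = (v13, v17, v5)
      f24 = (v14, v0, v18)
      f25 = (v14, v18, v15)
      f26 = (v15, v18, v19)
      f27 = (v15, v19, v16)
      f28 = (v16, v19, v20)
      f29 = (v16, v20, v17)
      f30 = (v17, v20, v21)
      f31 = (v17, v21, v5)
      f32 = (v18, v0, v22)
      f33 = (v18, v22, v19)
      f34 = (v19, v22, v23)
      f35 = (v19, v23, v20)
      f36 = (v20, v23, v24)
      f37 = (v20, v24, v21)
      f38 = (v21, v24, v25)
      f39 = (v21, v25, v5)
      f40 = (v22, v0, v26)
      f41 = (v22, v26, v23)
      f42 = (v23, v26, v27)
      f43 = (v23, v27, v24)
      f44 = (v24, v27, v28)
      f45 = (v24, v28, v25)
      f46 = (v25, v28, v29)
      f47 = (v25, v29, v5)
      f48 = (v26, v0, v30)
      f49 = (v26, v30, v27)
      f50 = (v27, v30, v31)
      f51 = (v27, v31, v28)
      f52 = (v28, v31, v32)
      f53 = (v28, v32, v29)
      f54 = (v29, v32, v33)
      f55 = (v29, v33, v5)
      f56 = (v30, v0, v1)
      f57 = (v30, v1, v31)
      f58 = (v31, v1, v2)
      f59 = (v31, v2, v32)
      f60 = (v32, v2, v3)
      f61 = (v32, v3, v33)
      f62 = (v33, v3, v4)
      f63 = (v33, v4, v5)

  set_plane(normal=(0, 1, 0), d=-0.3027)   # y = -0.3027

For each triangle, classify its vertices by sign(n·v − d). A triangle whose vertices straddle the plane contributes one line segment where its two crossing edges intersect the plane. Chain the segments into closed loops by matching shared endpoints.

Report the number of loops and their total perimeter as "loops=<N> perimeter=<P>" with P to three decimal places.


loops=1 perimeter=12.029

Straddling triangles (20 of 64):
  (v18,v0,v22) [++-] → (-0.3027, -0.3027, -1.90091)–(-1.07372, -0.3027, -1.6504)  len=0.8107
  (v18,v22,v19) [+-+] → (-1.07372, -0.3027, -1.6504)–(-1.55025, -0.3027, -0.99454)  len=0.8107
  (v19,v22,v23) [+--] → (-1.55025, -0.3027, -0.99454)–(-1.81481, -0.3027, -0.6304)  len=0.4501
  (v19,v23,v20) [+-+] → (-1.81481, -0.3027, -0.6304)–(-1.81481, -0.3027, 0.352213)  len=0.9826
  (v20,v23,v24) [+--] → (-1.81481, -0.3027, 0.352213)–(-1.81481, -0.3027, 0.6304)  len=0.2782
  (v20,v24,v21) [+-+] → (-1.81481, -0.3027, 0.6304)–(-1.23723, -0.3027, 1.42534)  len=0.9826
  (v21,v24,v25) [+--] → (-1.23723, -0.3027, 1.42534)–(-1.07372, -0.3027, 1.6504)  len=0.2782
  (v21,v25,v5) [+-+] → (-1.07372, -0.3027, 1.6504)–(-0.3027, -0.3027, 1.90091)  len=0.8107
  (v22,v0,v26) [-+-] → (-0.3027, -0.3027, -1.90091)–(0, -0.3027, -1.94165)  len=0.3054
  (v25,v29,v5) [--+] → (0, -0.3027, 1.94165)–(-0.3027, -0.3027, 1.90091)  len=0.3054
  (v26,v0,v30) [-+-] → (0, -0.3027, -1.94165)–(0.3027, -0.3027, -1.90091)  len=0.3054
  (v29,v33,v5) [--+] → (0.3027, -0.3027, 1.90091)–(0, -0.3027, 1.94165)  len=0.3054
  (v30,v0,v1) [-++] → (0.3027, -0.3027, -1.90091)–(1.07372, -0.3027, -1.6504)  len=0.8107
  (v30,v1,v31) [-+-] → (1.07372, -0.3027, -1.6504)–(1.23723, -0.3027, -1.42534)  len=0.2782
  (v31,v1,v2) [-++] → (1.23723, -0.3027, -1.42534)–(1.81481, -0.3027, -0.6304)  len=0.9826
  (v31,v2,v32) [-+-] → (1.81481, -0.3027, -0.6304)–(1.81481, -0.3027, -0.352213)  len=0.2782
  (v32,v2,v3) [-++] → (1.81481, -0.3027, -0.352213)–(1.81481, -0.3027, 0.6304)  len=0.9826
  (v32,v3,v33) [-+-] → (1.81481, -0.3027, 0.6304)–(1.55025, -0.3027, 0.99454)  len=0.4501
  (v33,v3,v4) [-++] → (1.55025, -0.3027, 0.99454)–(1.07372, -0.3027, 1.6504)  len=0.8107
  (v33,v4,v5) [-++] → (1.07372, -0.3027, 1.6504)–(0.3027, -0.3027, 1.90091)  len=0.8107

Chained into 1 loop(s):
  loop 1: 20 segments, perimeter = 12.0293
Total perimeter = 12.029


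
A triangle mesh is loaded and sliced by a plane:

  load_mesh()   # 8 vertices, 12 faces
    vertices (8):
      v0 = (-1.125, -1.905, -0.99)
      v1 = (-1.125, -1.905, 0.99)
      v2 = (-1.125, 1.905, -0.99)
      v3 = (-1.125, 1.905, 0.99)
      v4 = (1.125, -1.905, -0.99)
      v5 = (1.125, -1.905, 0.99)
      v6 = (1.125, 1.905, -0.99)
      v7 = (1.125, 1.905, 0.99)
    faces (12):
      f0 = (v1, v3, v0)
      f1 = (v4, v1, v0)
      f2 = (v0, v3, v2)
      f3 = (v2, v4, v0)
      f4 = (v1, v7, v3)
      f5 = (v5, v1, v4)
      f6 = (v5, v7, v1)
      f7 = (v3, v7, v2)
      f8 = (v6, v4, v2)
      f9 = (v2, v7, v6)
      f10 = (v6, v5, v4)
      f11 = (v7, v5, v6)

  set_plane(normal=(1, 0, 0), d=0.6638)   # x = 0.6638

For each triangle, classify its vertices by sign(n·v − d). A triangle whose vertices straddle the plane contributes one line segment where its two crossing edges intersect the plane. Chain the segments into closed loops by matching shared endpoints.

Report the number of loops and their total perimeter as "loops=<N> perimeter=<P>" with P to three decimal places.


loops=1 perimeter=11.580

Straddling triangles (8 of 12):
  (v4,v1,v0) [+--] → (0.6638, -1.905, -0.584144)–(0.6638, -1.905, -0.99)  len=0.4059
  (v2,v4,v0) [-+-] → (0.6638, -1.12403, -0.99)–(0.6638, -1.905, -0.99)  len=0.7810
  (v1,v7,v3) [-+-] → (0.6638, 1.12403, 0.99)–(0.6638, 1.905, 0.99)  len=0.7810
  (v5,v1,v4) [+-+] → (0.6638, -1.905, 0.99)–(0.6638, -1.905, -0.584144)  len=1.5741
  (v5,v7,v1) [++-] → (0.6638, 1.12403, 0.99)–(0.6638, -1.905, 0.99)  len=3.0290
  (v3,v7,v2) [-+-] → (0.6638, 1.905, 0.99)–(0.6638, 1.905, 0.584144)  len=0.4059
  (v6,v4,v2) [++-] → (0.6638, -1.12403, -0.99)–(0.6638, 1.905, -0.99)  len=3.0290
  (v2,v7,v6) [-++] → (0.6638, 1.905, 0.584144)–(0.6638, 1.905, -0.99)  len=1.5741

Chained into 1 loop(s):
  loop 1: 8 segments, perimeter = 11.5800
Total perimeter = 11.580


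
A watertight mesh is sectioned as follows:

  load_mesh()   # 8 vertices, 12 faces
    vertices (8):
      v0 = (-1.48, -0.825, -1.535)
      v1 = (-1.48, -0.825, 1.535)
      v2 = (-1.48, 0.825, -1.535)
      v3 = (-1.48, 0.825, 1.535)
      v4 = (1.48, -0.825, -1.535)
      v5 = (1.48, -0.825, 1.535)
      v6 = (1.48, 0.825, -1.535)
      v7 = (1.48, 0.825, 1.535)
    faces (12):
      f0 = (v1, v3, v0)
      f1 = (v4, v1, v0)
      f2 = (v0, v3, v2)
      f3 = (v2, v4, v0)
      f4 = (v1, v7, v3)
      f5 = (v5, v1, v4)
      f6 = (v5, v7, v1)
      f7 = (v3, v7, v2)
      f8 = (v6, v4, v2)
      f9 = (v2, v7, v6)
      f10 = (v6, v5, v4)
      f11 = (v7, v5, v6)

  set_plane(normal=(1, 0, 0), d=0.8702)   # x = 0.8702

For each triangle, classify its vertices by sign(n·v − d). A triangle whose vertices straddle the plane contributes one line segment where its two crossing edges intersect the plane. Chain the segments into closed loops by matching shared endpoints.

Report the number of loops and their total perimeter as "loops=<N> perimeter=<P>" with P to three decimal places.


loops=1 perimeter=9.440

Straddling triangles (8 of 12):
  (v4,v1,v0) [+--] → (0.8702, -0.825, -0.902539)–(0.8702, -0.825, -1.535)  len=0.6325
  (v2,v4,v0) [-+-] → (0.8702, -0.485078, -1.535)–(0.8702, -0.825, -1.535)  len=0.3399
  (v1,v7,v3) [-+-] → (0.8702, 0.485078, 1.535)–(0.8702, 0.825, 1.535)  len=0.3399
  (v5,v1,v4) [+-+] → (0.8702, -0.825, 1.535)–(0.8702, -0.825, -0.902539)  len=2.4375
  (v5,v7,v1) [++-] → (0.8702, 0.485078, 1.535)–(0.8702, -0.825, 1.535)  len=1.3101
  (v3,v7,v2) [-+-] → (0.8702, 0.825, 1.535)–(0.8702, 0.825, 0.902539)  len=0.6325
  (v6,v4,v2) [++-] → (0.8702, -0.485078, -1.535)–(0.8702, 0.825, -1.535)  len=1.3101
  (v2,v7,v6) [-++] → (0.8702, 0.825, 0.902539)–(0.8702, 0.825, -1.535)  len=2.4375

Chained into 1 loop(s):
  loop 1: 8 segments, perimeter = 9.4400
Total perimeter = 9.440


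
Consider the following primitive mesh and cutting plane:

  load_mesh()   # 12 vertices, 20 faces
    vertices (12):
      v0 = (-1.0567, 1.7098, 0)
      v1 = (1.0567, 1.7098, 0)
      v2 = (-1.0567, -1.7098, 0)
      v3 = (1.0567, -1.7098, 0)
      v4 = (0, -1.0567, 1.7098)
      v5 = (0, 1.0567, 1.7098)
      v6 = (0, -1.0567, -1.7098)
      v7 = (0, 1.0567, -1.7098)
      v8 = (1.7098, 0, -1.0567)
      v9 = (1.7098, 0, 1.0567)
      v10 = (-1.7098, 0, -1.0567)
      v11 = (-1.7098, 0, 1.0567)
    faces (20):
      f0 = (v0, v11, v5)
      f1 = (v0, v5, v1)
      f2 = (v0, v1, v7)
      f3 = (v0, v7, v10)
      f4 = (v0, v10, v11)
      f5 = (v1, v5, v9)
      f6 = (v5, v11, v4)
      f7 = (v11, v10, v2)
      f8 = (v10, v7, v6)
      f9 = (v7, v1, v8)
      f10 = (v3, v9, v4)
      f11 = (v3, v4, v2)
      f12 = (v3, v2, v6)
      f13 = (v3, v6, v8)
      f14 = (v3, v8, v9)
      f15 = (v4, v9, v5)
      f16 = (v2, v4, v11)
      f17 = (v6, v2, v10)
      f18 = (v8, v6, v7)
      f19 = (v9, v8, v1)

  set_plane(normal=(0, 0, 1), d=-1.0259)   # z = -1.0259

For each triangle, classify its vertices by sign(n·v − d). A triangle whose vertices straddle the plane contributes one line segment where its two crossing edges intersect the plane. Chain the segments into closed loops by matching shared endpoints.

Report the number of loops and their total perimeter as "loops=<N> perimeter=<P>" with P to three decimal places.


Straddling triangles (10 of 20):
  (v0,v1,v7) [++-] → (0.422668, 1.31793, -1.0259)–(-0.422668, 1.31793, -1.0259)  len=0.8453
  (v0,v7,v10) [+--] → (-0.422668, 1.31793, -1.0259)–(-1.69076, 0.0498361, -1.0259)  len=1.7934
  (v0,v10,v11) [+-+] → (-1.69076, 0.0498361, -1.0259)–(-1.7098, 0, -1.0259)  len=0.0533
  (v11,v10,v2) [+-+] → (-1.7098, 0, -1.0259)–(-1.69076, -0.0498361, -1.0259)  len=0.0533
  (v7,v1,v8) [-+-] → (0.422668, 1.31793, -1.0259)–(1.69076, 0.0498361, -1.0259)  len=1.7934
  (v3,v2,v6) [++-] → (-0.422668, -1.31793, -1.0259)–(0.422668, -1.31793, -1.0259)  len=0.8453
  (v3,v6,v8) [+--] → (0.422668, -1.31793, -1.0259)–(1.69076, -0.0498361, -1.0259)  len=1.7934
  (v3,v8,v9) [+-+] → (1.69076, -0.0498361, -1.0259)–(1.7098, 0, -1.0259)  len=0.0533
  (v6,v2,v10) [-+-] → (-0.422668, -1.31793, -1.0259)–(-1.69076, -0.0498361, -1.0259)  len=1.7934
  (v9,v8,v1) [+-+] → (1.7098, 0, -1.0259)–(1.69076, 0.0498361, -1.0259)  len=0.0533

Chained into 1 loop(s):
  loop 1: 10 segments, perimeter = 9.0775
Total perimeter = 9.077

loops=1 perimeter=9.077


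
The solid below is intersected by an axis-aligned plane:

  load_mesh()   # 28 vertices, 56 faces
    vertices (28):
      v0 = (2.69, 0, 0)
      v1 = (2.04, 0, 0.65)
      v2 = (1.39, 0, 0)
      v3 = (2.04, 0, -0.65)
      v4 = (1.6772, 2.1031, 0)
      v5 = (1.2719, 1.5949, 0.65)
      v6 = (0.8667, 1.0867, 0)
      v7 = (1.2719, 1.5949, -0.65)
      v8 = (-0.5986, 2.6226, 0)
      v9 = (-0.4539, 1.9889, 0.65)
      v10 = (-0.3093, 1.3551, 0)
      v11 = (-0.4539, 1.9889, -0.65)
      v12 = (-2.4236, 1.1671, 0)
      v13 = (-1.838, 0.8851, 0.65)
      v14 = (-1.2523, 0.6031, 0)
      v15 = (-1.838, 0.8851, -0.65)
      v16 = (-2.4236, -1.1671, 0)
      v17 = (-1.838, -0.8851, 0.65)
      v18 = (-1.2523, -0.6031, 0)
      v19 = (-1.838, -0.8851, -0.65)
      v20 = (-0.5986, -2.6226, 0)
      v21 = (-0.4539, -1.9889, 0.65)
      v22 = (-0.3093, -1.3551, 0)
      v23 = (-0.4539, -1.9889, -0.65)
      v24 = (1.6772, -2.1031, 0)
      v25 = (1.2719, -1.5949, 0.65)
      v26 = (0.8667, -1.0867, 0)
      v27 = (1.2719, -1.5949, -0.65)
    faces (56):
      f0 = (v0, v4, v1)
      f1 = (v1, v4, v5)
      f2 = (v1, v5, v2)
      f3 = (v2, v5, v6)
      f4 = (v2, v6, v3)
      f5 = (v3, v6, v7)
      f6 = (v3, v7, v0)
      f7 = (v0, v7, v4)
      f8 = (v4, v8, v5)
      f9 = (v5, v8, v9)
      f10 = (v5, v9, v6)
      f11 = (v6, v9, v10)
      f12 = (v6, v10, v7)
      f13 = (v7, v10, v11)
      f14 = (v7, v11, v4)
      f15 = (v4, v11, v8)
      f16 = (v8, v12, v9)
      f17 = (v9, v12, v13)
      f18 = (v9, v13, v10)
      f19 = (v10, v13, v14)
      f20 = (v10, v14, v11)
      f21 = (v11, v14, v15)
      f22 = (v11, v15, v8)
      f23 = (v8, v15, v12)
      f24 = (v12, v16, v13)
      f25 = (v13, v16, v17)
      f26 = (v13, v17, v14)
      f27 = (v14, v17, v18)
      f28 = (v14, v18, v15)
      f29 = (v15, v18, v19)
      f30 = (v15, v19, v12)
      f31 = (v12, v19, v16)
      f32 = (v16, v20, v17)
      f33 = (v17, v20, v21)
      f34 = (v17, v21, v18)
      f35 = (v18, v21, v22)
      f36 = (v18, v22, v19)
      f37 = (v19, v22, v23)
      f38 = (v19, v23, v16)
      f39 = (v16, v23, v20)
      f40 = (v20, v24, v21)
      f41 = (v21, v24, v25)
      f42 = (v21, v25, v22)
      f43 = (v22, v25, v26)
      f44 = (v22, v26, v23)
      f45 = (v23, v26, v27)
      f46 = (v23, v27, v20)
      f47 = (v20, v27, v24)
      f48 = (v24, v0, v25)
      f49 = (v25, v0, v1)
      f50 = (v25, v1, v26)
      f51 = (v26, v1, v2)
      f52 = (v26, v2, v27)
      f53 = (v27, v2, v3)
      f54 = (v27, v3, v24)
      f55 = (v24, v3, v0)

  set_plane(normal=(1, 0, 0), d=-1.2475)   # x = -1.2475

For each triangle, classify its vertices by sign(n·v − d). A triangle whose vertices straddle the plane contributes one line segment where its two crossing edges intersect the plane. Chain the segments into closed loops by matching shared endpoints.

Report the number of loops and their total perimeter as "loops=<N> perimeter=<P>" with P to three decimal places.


Straddling triangles (16 of 56):
  (v8,v12,v9) [+-+] → (-1.2475, 2.10508, 0)–(-1.2475, 1.65779, 0.388112)  len=0.5922
  (v9,v12,v13) [+--] → (-1.2475, 1.65779, 0.388112)–(-1.2475, 1.35602, 0.65)  len=0.3996
  (v9,v13,v10) [+-+] → (-1.2475, 1.35602, 0.65)–(-1.2475, 1.06665, 0.398921)  len=0.3831
  (v10,v13,v14) [+--] → (-1.2475, 1.06665, 0.398921)–(-1.2475, 0.606928, 0)  len=0.6087
  (v10,v14,v11) [+-+] → (-1.2475, 0.606928, 0)–(-1.2475, 0.611431, -0.00390782)  len=0.0060
  (v11,v14,v15) [+--] → (-1.2475, 0.611431, -0.00390782)–(-1.2475, 1.35602, -0.65)  len=0.9858
  (v11,v15,v8) [+-+] → (-1.2475, 1.35602, -0.65)–(-1.2475, 1.71291, -0.340314)  len=0.4725
  (v8,v15,v12) [+--] → (-1.2475, 1.71291, -0.340314)–(-1.2475, 2.10508, 0)  len=0.5192
  (v16,v20,v17) [-+-] → (-1.2475, -2.10508, 0)–(-1.2475, -1.71291, 0.340314)  len=0.5192
  (v17,v20,v21) [-++] → (-1.2475, -1.71291, 0.340314)–(-1.2475, -1.35602, 0.65)  len=0.4725
  (v17,v21,v18) [-+-] → (-1.2475, -1.35602, 0.65)–(-1.2475, -0.611431, 0.00390782)  len=0.9858
  (v18,v21,v22) [-++] → (-1.2475, -0.611431, 0.00390782)–(-1.2475, -0.606928, 0)  len=0.0060
  (v18,v22,v19) [-+-] → (-1.2475, -0.606928, 0)–(-1.2475, -1.06665, -0.398921)  len=0.6087
  (v19,v22,v23) [-++] → (-1.2475, -1.06665, -0.398921)–(-1.2475, -1.35602, -0.65)  len=0.3831
  (v19,v23,v16) [-+-] → (-1.2475, -1.35602, -0.65)–(-1.2475, -1.65779, -0.388112)  len=0.3996
  (v16,v23,v20) [-++] → (-1.2475, -1.65779, -0.388112)–(-1.2475, -2.10508, 0)  len=0.5922

Chained into 2 loop(s):
  loop 1: 8 segments, perimeter = 3.9671
  loop 2: 8 segments, perimeter = 3.9671
Total perimeter = 7.934

loops=2 perimeter=7.934
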